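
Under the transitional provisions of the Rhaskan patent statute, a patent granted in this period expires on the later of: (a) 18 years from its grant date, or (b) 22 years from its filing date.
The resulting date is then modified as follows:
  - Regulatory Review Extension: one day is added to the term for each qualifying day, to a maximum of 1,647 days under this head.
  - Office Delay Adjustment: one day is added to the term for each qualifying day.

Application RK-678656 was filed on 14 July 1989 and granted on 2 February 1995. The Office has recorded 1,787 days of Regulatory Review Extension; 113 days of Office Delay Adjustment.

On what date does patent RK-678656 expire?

2017-11-28

(a) grant + 18 years → 2 February 2013.
(b) filing + 22 years → 14 July 2011.
Later of the two: 2 February 2013.
Regulatory Review Extension: 1787 days claimed exceeds the 1647-day cap, so +1647 days → 7 August 2017.
Office Delay Adjustment: +113 days → 28 November 2017.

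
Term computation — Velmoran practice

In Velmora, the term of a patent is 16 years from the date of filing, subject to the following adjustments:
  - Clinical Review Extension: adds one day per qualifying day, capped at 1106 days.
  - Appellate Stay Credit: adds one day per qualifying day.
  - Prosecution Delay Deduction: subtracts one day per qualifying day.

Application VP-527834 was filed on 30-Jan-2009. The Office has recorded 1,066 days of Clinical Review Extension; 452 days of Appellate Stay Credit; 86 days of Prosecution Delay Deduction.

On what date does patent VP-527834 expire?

January 1, 2029

Base term: filing date + 16 years → 30 January 2025.
Clinical Review Extension: 1066 days (within the 1106-day cap) → +1066 days → 1 January 2028.
Appellate Stay Credit: +452 days → 28 March 2029.
Prosecution Delay Deduction: −86 days → 1 January 2029.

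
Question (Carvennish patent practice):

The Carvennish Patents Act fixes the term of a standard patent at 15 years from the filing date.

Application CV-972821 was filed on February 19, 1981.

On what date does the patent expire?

February 19, 1996

Filing date + 15 years → 19 February 1996.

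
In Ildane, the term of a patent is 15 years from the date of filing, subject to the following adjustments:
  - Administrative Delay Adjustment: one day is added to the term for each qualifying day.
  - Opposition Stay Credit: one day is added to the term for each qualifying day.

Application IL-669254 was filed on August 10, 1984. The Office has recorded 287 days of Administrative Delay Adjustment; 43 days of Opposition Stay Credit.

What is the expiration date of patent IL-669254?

Base term: filing date + 15 years → 10 August 1999.
Administrative Delay Adjustment: +287 days → 23 May 2000.
Opposition Stay Credit: +43 days → 5 July 2000.

2000-07-05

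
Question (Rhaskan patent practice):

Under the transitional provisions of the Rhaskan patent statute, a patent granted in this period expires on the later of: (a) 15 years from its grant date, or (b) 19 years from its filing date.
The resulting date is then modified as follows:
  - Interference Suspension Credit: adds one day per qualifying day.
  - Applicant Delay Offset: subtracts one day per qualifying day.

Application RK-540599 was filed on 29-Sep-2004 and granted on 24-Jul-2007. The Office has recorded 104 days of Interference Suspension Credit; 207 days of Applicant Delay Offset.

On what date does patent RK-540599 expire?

(a) grant + 15 years → 24 July 2022.
(b) filing + 19 years → 29 September 2023.
Later of the two: 29 September 2023.
Interference Suspension Credit: +104 days → 11 January 2024.
Applicant Delay Offset: −207 days → 18 June 2023.

2023-06-18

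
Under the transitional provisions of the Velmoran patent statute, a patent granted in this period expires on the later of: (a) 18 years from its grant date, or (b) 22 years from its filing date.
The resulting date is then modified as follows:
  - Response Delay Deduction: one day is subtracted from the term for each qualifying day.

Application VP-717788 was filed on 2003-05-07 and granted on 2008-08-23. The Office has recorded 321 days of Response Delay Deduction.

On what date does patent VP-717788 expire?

October 6, 2025

(a) grant + 18 years → 23 August 2026.
(b) filing + 22 years → 7 May 2025.
Later of the two: 23 August 2026.
Response Delay Deduction: −321 days → 6 October 2025.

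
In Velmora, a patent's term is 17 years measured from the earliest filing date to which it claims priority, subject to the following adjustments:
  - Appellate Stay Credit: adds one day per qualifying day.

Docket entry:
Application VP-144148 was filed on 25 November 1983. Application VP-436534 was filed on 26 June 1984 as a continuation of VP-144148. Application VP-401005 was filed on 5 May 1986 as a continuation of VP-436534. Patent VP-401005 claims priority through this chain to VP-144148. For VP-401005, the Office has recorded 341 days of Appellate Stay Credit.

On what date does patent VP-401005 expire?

Earliest priority filing: 25 November 1983.
Base term: 25 November 1983 + 17 years → 25 November 2000.
Appellate Stay Credit: +341 days → 1 November 2001.

November 1, 2001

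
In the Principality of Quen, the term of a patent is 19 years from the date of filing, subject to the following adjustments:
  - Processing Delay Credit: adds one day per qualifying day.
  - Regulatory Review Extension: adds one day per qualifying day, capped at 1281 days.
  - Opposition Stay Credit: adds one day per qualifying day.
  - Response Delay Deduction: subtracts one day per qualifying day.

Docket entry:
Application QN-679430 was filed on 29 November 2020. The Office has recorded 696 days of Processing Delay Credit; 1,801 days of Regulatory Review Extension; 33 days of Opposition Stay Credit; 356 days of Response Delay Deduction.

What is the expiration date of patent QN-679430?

Base term: filing date + 19 years → 29 November 2039.
Processing Delay Credit: +696 days → 25 October 2041.
Regulatory Review Extension: 1801 days claimed exceeds the 1281-day cap, so +1281 days → 28 April 2045.
Opposition Stay Credit: +33 days → 31 May 2045.
Response Delay Deduction: −356 days → 9 June 2044.

June 9, 2044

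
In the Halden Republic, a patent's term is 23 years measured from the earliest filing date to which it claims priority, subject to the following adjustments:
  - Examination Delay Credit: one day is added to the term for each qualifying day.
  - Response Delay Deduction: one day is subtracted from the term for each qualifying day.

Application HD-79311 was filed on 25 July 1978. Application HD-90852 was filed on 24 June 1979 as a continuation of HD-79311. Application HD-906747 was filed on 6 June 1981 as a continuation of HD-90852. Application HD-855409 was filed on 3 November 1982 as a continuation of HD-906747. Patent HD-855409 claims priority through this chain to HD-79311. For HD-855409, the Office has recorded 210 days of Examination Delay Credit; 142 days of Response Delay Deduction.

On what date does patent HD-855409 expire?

October 1, 2001

Earliest priority filing: 25 July 1978.
Base term: 25 July 1978 + 23 years → 25 July 2001.
Examination Delay Credit: +210 days → 20 February 2002.
Response Delay Deduction: −142 days → 1 October 2001.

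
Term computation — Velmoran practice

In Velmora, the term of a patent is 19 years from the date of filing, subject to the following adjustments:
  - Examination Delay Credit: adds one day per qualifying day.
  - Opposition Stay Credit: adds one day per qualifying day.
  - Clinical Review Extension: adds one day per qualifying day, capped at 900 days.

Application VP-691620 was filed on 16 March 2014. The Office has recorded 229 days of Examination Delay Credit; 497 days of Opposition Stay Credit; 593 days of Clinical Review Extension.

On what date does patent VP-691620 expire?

Base term: filing date + 19 years → 16 March 2033.
Examination Delay Credit: +229 days → 31 October 2033.
Opposition Stay Credit: +497 days → 12 March 2035.
Clinical Review Extension: 593 days (within the 900-day cap) → +593 days → 25 October 2036.

October 25, 2036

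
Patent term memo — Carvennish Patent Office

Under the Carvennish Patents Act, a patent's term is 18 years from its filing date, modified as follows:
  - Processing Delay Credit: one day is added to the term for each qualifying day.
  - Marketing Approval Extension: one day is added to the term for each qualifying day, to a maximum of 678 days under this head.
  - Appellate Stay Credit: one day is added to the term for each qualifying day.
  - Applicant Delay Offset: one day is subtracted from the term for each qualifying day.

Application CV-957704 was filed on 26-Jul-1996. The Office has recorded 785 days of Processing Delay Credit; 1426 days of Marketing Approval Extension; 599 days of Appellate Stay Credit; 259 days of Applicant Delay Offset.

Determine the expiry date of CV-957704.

July 3, 2019

Base term: filing date + 18 years → 26 July 2014.
Processing Delay Credit: +785 days → 18 September 2016.
Marketing Approval Extension: 1426 days claimed exceeds the 678-day cap, so +678 days → 28 July 2018.
Appellate Stay Credit: +599 days → 18 March 2020.
Applicant Delay Offset: −259 days → 3 July 2019.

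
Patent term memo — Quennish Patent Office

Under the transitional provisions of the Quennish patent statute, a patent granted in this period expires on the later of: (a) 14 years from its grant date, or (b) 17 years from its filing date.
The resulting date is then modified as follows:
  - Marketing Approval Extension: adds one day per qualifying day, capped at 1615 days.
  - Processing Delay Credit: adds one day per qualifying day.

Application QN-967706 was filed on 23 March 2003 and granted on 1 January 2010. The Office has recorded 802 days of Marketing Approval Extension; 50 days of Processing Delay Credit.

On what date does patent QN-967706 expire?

(a) grant + 14 years → 1 January 2024.
(b) filing + 17 years → 23 March 2020.
Later of the two: 1 January 2024.
Marketing Approval Extension: 802 days (within the 1615-day cap) → +802 days → 13 March 2026.
Processing Delay Credit: +50 days → 2 May 2026.

2026-05-02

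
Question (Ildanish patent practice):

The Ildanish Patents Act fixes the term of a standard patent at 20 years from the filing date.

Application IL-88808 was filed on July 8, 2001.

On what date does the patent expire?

July 8, 2021

Filing date + 20 years → 8 July 2021.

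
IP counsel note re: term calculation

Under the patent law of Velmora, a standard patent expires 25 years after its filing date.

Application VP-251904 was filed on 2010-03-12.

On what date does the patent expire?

Filing date + 25 years → 12 March 2035.

2035-03-12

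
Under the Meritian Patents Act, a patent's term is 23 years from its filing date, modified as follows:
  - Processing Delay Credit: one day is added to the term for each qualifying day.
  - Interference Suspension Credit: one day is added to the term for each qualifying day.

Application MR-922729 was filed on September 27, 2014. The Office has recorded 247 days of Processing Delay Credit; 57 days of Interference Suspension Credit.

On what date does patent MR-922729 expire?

2038-07-28

Base term: filing date + 23 years → 27 September 2037.
Processing Delay Credit: +247 days → 1 June 2038.
Interference Suspension Credit: +57 days → 28 July 2038.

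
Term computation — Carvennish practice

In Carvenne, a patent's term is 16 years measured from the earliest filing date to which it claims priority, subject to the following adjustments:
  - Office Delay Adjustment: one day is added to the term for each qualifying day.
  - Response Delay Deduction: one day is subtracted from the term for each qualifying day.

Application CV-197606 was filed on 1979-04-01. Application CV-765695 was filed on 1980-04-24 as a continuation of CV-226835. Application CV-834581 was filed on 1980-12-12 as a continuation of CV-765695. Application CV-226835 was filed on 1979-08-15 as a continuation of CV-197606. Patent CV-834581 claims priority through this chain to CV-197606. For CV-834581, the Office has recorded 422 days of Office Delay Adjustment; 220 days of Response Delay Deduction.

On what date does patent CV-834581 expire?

Earliest priority filing: 1 April 1979.
Base term: 1 April 1979 + 16 years → 1 April 1995.
Office Delay Adjustment: +422 days → 27 May 1996.
Response Delay Deduction: −220 days → 20 October 1995.

1995-10-20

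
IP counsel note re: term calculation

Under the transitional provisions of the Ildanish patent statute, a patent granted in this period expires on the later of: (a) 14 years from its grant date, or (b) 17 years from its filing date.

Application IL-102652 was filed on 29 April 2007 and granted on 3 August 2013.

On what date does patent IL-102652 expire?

(a) grant + 14 years → 3 August 2027.
(b) filing + 17 years → 29 April 2024.
Later of the two: 3 August 2027.

2027-08-03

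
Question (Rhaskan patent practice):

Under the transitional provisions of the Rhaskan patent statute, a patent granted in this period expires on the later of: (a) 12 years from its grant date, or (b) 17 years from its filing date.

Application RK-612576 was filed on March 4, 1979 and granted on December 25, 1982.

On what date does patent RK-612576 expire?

(a) grant + 12 years → 25 December 1994.
(b) filing + 17 years → 4 March 1996.
Later of the two: 4 March 1996.

March 4, 1996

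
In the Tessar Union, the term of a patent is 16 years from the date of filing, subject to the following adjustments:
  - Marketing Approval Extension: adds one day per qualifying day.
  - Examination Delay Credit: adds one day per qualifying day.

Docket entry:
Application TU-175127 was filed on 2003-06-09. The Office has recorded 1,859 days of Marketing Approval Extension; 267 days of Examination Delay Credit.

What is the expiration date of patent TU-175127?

2025-04-04

Base term: filing date + 16 years → 9 June 2019.
Marketing Approval Extension: +1859 days → 11 July 2024.
Examination Delay Credit: +267 days → 4 April 2025.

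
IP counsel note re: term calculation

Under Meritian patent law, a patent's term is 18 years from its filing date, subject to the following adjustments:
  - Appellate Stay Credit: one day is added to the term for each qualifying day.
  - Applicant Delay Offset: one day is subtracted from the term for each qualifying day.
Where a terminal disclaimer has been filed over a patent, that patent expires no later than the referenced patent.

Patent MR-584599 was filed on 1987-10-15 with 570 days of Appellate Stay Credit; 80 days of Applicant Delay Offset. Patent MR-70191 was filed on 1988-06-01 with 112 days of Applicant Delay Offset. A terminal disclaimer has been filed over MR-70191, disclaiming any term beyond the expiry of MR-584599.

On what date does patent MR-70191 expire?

Natural term of MR-70191:
  Base: filing + 18 years → 1 June 2006.
  Applicant Delay Offset: −112 days → 9 February 2006.
Expiry of referenced patent MR-584599:
  Base: filing + 18 years → 15 October 2005.
  Appellate Stay Credit: +570 days → 8 May 2007.
  Applicant Delay Offset: −80 days → 17 February 2007.
Terminal disclaimer: MR-70191 expires on the earlier of 9 February 2006 and 17 February 2007.

February 9, 2006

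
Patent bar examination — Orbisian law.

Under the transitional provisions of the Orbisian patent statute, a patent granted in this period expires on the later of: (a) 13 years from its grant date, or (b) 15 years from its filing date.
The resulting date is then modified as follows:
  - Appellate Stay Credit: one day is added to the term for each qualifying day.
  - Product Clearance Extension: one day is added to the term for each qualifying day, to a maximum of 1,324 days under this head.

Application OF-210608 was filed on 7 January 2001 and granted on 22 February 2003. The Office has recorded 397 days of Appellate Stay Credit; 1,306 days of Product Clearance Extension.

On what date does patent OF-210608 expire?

(a) grant + 13 years → 22 February 2016.
(b) filing + 15 years → 7 January 2016.
Later of the two: 22 February 2016.
Appellate Stay Credit: +397 days → 25 March 2017.
Product Clearance Extension: 1306 days (within the 1324-day cap) → +1306 days → 21 October 2020.

October 21, 2020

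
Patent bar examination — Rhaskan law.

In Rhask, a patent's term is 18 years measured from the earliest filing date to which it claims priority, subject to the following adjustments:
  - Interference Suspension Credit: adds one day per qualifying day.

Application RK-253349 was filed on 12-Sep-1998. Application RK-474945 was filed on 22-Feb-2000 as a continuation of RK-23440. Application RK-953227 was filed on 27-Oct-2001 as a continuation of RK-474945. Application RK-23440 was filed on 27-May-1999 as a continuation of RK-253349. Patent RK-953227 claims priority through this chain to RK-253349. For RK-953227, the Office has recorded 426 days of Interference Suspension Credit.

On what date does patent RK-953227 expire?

Earliest priority filing: 12 September 1998.
Base term: 12 September 1998 + 18 years → 12 September 2016.
Interference Suspension Credit: +426 days → 12 November 2017.

November 12, 2017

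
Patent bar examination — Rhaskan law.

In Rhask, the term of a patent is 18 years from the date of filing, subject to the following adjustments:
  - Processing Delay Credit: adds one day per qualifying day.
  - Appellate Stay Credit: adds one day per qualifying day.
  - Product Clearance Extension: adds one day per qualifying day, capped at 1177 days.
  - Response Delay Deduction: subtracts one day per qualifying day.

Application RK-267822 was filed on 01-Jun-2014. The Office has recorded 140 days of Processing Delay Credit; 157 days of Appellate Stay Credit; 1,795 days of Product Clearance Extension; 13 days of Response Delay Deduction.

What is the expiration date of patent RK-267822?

Base term: filing date + 18 years → 1 June 2032.
Processing Delay Credit: +140 days → 19 October 2032.
Appellate Stay Credit: +157 days → 25 March 2033.
Product Clearance Extension: 1795 days claimed exceeds the 1177-day cap, so +1177 days → 14 June 2036.
Response Delay Deduction: −13 days → 1 June 2036.

June 1, 2036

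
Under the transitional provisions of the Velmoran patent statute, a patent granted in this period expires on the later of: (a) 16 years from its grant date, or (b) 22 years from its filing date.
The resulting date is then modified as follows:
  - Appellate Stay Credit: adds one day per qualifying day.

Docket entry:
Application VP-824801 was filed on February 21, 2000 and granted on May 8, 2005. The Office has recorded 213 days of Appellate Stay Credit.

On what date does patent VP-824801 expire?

2022-09-22

(a) grant + 16 years → 8 May 2021.
(b) filing + 22 years → 21 February 2022.
Later of the two: 21 February 2022.
Appellate Stay Credit: +213 days → 22 September 2022.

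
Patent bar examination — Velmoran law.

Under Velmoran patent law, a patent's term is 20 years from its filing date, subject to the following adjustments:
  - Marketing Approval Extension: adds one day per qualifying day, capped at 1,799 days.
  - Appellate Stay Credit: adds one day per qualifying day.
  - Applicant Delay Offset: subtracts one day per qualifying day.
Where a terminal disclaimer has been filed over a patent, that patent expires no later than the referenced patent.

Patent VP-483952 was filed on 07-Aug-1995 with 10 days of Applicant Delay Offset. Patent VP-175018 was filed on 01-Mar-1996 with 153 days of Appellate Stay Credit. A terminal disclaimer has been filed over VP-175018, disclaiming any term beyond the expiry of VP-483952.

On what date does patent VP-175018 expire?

Natural term of VP-175018:
  Base: filing + 20 years → 1 March 2016.
  Appellate Stay Credit: +153 days → 1 August 2016.
Expiry of referenced patent VP-483952:
  Base: filing + 20 years → 7 August 2015.
  Applicant Delay Offset: −10 days → 28 July 2015.
Terminal disclaimer: VP-175018 expires on the earlier of 1 August 2016 and 28 July 2015.

2015-07-28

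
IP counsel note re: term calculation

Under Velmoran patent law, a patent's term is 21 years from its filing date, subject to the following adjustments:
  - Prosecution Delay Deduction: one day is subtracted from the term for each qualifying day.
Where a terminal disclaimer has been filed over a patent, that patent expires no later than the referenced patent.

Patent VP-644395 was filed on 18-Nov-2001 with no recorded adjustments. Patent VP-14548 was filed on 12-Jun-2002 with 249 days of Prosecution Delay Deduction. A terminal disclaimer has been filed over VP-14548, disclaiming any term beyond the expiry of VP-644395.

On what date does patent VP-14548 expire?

October 6, 2022

Natural term of VP-14548:
  Base: filing + 21 years → 12 June 2023.
  Prosecution Delay Deduction: −249 days → 6 October 2022.
Expiry of referenced patent VP-644395:
  Base: filing + 21 years → 18 November 2022.
Terminal disclaimer: VP-14548 expires on the earlier of 6 October 2022 and 18 November 2022.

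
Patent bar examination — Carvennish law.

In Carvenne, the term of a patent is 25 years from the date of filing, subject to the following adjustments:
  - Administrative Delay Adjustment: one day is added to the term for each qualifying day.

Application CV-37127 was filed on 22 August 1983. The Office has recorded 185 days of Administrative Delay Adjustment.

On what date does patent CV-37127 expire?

Base term: filing date + 25 years → 22 August 2008.
Administrative Delay Adjustment: +185 days → 23 February 2009.

2009-02-23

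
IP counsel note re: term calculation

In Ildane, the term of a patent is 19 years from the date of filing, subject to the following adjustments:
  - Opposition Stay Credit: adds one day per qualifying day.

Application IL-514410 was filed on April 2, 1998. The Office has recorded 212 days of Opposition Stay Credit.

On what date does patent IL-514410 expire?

Base term: filing date + 19 years → 2 April 2017.
Opposition Stay Credit: +212 days → 31 October 2017.

2017-10-31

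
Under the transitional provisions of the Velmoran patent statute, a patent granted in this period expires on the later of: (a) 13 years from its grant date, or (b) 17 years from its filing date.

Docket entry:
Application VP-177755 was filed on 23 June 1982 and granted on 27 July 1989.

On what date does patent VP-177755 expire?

(a) grant + 13 years → 27 July 2002.
(b) filing + 17 years → 23 June 1999.
Later of the two: 27 July 2002.

2002-07-27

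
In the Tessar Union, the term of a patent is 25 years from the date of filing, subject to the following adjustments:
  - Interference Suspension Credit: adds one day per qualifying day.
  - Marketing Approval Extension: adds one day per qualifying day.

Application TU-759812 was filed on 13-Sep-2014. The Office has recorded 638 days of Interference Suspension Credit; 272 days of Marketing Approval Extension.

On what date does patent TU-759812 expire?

Base term: filing date + 25 years → 13 September 2039.
Interference Suspension Credit: +638 days → 12 June 2041.
Marketing Approval Extension: +272 days → 11 March 2042.

2042-03-11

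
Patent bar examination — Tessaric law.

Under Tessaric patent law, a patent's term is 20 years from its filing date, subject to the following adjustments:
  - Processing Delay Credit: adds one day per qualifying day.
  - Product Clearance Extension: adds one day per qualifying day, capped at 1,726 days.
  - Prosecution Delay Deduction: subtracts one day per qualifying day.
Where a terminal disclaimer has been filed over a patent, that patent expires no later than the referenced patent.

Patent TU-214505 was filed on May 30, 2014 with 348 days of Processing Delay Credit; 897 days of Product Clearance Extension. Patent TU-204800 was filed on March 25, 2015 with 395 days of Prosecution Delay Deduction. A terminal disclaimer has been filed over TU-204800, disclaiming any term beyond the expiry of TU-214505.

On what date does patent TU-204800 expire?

February 23, 2034

Natural term of TU-204800:
  Base: filing + 20 years → 25 March 2035.
  Prosecution Delay Deduction: −395 days → 23 February 2034.
Expiry of referenced patent TU-214505:
  Base: filing + 20 years → 30 May 2034.
  Processing Delay Credit: +348 days → 13 May 2035.
  Product Clearance Extension: 897 days (within the 1726-day cap) → +897 days → 26 October 2037.
Terminal disclaimer: TU-204800 expires on the earlier of 23 February 2034 and 26 October 2037.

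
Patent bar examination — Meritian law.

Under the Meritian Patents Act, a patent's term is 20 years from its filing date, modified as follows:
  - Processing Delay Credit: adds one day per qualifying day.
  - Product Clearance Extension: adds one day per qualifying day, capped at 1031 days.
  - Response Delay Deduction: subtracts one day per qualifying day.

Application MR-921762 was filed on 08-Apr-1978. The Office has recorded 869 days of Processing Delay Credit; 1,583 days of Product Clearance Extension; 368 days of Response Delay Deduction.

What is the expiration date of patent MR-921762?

Base term: filing date + 20 years → 8 April 1998.
Processing Delay Credit: +869 days → 24 August 2000.
Product Clearance Extension: 1583 days claimed exceeds the 1031-day cap, so +1031 days → 21 June 2003.
Response Delay Deduction: −368 days → 18 June 2002.

June 18, 2002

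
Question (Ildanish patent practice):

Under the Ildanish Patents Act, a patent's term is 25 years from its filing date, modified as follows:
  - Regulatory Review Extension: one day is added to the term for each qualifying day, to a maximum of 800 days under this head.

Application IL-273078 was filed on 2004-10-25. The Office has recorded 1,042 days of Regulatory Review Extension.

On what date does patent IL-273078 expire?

Base term: filing date + 25 years → 25 October 2029.
Regulatory Review Extension: 1042 days claimed exceeds the 800-day cap, so +800 days → 3 January 2032.

2032-01-03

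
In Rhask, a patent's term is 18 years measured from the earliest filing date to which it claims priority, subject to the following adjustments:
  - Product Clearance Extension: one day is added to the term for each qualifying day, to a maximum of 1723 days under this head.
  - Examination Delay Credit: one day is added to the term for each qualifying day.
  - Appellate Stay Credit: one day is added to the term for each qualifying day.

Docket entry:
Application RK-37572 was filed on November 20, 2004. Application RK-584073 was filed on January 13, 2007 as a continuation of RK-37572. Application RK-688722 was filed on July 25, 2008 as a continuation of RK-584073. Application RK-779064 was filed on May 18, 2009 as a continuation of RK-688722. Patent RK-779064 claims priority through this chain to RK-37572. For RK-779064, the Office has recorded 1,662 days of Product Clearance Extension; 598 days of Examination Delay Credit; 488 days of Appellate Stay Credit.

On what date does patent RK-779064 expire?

May 30, 2030

Earliest priority filing: 20 November 2004.
Base term: 20 November 2004 + 18 years → 20 November 2022.
Product Clearance Extension: 1662 days (within the 1723-day cap) → +1662 days → 9 June 2027.
Examination Delay Credit: +598 days → 27 January 2029.
Appellate Stay Credit: +488 days → 30 May 2030.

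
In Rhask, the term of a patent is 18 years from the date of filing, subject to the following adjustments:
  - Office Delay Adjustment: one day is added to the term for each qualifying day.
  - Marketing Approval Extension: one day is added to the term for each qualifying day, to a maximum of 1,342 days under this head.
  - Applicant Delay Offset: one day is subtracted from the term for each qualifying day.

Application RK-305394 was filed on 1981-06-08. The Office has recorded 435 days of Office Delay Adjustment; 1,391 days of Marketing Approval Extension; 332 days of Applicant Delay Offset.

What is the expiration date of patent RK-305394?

Base term: filing date + 18 years → 8 June 1999.
Office Delay Adjustment: +435 days → 16 August 2000.
Marketing Approval Extension: 1391 days claimed exceeds the 1342-day cap, so +1342 days → 19 April 2004.
Applicant Delay Offset: −332 days → 23 May 2003.

May 23, 2003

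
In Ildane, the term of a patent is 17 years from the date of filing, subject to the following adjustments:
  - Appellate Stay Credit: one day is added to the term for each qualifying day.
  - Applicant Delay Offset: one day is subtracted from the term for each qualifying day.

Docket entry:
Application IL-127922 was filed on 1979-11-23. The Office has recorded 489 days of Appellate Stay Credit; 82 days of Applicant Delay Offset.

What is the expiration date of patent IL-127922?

Base term: filing date + 17 years → 23 November 1996.
Appellate Stay Credit: +489 days → 27 March 1998.
Applicant Delay Offset: −82 days → 4 January 1998.

1998-01-04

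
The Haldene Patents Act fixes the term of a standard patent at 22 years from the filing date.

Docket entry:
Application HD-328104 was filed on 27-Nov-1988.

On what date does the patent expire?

2010-11-27

Filing date + 22 years → 27 November 2010.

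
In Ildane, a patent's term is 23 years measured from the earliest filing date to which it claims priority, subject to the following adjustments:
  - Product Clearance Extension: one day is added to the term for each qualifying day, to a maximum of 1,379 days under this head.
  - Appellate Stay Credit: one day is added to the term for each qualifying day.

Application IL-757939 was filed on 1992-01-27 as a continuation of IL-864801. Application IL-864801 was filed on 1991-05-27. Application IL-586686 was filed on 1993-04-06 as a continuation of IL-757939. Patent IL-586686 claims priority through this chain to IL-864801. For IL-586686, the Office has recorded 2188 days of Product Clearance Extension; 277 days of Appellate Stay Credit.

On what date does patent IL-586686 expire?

2018-12-08

Earliest priority filing: 27 May 1991.
Base term: 27 May 1991 + 23 years → 27 May 2014.
Product Clearance Extension: 2188 days claimed exceeds the 1379-day cap, so +1379 days → 6 March 2018.
Appellate Stay Credit: +277 days → 8 December 2018.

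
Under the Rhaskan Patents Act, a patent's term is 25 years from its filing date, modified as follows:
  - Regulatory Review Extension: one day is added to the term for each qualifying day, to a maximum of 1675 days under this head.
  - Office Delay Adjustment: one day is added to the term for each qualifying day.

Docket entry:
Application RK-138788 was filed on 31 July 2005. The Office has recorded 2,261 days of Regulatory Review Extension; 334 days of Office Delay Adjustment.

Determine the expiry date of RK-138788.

2036-01-30

Base term: filing date + 25 years → 31 July 2030.
Regulatory Review Extension: 2261 days claimed exceeds the 1675-day cap, so +1675 days → 2 March 2035.
Office Delay Adjustment: +334 days → 30 January 2036.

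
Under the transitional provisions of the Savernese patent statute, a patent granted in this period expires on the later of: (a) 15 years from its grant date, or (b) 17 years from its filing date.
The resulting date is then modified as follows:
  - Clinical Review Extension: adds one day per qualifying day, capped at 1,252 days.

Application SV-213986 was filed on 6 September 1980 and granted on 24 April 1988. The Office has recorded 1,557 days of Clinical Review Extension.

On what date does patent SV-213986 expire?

2006-09-27

(a) grant + 15 years → 24 April 2003.
(b) filing + 17 years → 6 September 1997.
Later of the two: 24 April 2003.
Clinical Review Extension: 1557 days claimed exceeds the 1252-day cap, so +1252 days → 27 September 2006.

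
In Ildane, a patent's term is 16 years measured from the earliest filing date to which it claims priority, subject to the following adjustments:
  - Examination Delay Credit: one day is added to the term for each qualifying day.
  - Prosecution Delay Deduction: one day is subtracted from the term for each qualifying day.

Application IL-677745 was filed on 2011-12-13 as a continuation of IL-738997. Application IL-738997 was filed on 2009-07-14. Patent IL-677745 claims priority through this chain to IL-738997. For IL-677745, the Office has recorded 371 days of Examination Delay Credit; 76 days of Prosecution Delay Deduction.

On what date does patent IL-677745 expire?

May 5, 2026

Earliest priority filing: 14 July 2009.
Base term: 14 July 2009 + 16 years → 14 July 2025.
Examination Delay Credit: +371 days → 20 July 2026.
Prosecution Delay Deduction: −76 days → 5 May 2026.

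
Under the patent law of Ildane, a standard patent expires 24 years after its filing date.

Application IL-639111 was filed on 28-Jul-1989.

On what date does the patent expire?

July 28, 2013

Filing date + 24 years → 28 July 2013.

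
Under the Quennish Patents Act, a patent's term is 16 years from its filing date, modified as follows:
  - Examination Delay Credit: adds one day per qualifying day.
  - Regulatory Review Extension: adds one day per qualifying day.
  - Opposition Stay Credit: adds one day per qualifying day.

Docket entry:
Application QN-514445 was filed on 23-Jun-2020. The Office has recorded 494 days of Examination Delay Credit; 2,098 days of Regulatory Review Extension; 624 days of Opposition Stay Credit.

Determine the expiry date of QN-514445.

April 13, 2045

Base term: filing date + 16 years → 23 June 2036.
Examination Delay Credit: +494 days → 30 October 2037.
Regulatory Review Extension: +2098 days → 29 July 2043.
Opposition Stay Credit: +624 days → 13 April 2045.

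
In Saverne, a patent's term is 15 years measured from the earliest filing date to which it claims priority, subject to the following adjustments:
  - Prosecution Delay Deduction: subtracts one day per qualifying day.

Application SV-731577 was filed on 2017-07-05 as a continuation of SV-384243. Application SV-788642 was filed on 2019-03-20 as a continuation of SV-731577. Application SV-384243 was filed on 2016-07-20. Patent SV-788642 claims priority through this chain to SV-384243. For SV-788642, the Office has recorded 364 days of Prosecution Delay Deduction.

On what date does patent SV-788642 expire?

July 21, 2030

Earliest priority filing: 20 July 2016.
Base term: 20 July 2016 + 15 years → 20 July 2031.
Prosecution Delay Deduction: −364 days → 21 July 2030.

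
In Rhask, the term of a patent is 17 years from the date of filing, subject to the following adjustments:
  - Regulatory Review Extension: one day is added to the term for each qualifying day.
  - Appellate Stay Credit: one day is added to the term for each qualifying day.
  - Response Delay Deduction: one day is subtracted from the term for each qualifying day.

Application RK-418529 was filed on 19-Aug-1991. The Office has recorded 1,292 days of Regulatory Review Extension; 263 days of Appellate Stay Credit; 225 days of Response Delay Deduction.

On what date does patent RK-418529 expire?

Base term: filing date + 17 years → 19 August 2008.
Regulatory Review Extension: +1292 days → 3 March 2012.
Appellate Stay Credit: +263 days → 21 November 2012.
Response Delay Deduction: −225 days → 10 April 2012.

April 10, 2012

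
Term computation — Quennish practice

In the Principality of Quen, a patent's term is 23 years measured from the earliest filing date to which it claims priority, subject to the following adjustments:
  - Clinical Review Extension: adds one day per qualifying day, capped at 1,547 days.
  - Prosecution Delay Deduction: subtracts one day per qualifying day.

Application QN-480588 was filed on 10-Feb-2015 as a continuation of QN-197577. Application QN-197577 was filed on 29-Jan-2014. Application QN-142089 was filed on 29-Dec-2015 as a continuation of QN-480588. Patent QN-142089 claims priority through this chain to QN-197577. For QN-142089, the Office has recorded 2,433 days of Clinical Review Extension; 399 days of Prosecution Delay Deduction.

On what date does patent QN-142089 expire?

Earliest priority filing: 29 January 2014.
Base term: 29 January 2014 + 23 years → 29 January 2037.
Clinical Review Extension: 2433 days claimed exceeds the 1547-day cap, so +1547 days → 25 April 2041.
Prosecution Delay Deduction: −399 days → 22 March 2040.

March 22, 2040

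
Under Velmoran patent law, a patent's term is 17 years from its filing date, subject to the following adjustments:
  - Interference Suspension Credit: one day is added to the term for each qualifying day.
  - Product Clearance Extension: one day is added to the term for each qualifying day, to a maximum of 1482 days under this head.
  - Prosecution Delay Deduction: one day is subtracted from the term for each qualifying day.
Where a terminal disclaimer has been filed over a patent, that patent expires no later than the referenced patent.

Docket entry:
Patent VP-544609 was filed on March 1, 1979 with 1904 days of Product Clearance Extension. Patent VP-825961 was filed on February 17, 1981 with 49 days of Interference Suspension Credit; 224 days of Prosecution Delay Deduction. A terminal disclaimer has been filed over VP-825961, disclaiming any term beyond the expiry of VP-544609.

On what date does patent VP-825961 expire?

Natural term of VP-825961:
  Base: filing + 17 years → 17 February 1998.
  Interference Suspension Credit: +49 days → 7 April 1998.
  Prosecution Delay Deduction: −224 days → 26 August 1997.
Expiry of referenced patent VP-544609:
  Base: filing + 17 years → 1 March 1996.
  Product Clearance Extension: 1904 days claimed exceeds the 1482-day cap, so +1482 days → 22 March 2000.
Terminal disclaimer: VP-825961 expires on the earlier of 26 August 1997 and 22 March 2000.

August 26, 1997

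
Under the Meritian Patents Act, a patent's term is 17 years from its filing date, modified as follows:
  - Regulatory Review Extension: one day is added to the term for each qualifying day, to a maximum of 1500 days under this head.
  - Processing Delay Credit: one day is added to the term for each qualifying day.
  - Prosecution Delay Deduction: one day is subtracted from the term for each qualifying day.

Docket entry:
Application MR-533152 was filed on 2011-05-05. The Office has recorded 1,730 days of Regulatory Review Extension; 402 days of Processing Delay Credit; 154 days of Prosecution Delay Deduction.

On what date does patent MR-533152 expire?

Base term: filing date + 17 years → 5 May 2028.
Regulatory Review Extension: 1730 days claimed exceeds the 1500-day cap, so +1500 days → 13 June 2032.
Processing Delay Credit: +402 days → 20 July 2033.
Prosecution Delay Deduction: −154 days → 16 February 2033.

February 16, 2033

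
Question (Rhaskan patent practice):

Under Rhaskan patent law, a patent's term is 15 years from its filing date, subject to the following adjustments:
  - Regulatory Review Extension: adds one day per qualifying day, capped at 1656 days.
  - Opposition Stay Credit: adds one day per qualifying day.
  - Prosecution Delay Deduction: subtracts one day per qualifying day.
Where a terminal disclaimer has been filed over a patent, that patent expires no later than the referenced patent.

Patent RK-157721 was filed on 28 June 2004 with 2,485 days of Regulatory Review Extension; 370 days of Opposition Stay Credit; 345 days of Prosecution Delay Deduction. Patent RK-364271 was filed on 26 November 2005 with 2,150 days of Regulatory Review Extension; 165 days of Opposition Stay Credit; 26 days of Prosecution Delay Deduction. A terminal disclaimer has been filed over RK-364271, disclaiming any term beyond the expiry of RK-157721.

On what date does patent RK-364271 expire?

2024-02-03

Natural term of RK-364271:
  Base: filing + 15 years → 26 November 2020.
  Regulatory Review Extension: 2150 days claimed exceeds the 1656-day cap, so +1656 days → 9 June 2025.
  Opposition Stay Credit: +165 days → 21 November 2025.
  Prosecution Delay Deduction: −26 days → 26 October 2025.
Expiry of referenced patent RK-157721:
  Base: filing + 15 years → 28 June 2019.
  Regulatory Review Extension: 2485 days claimed exceeds the 1656-day cap, so +1656 days → 9 January 2024.
  Opposition Stay Credit: +370 days → 13 January 2025.
  Prosecution Delay Deduction: −345 days → 3 February 2024.
Terminal disclaimer: RK-364271 expires on the earlier of 26 October 2025 and 3 February 2024.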